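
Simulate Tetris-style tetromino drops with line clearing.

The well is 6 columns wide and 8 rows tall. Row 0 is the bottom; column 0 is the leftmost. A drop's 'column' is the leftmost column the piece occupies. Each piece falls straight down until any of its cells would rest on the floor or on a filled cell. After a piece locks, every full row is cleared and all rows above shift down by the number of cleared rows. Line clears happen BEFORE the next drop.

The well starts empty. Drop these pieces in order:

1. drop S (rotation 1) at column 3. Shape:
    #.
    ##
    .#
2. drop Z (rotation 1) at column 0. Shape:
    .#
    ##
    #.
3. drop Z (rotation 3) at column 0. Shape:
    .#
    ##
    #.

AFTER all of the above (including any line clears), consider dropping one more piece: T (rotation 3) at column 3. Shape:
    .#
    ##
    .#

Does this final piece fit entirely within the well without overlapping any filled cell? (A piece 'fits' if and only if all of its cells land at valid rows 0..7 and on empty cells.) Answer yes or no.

Answer: yes

Derivation:
Drop 1: S rot1 at col 3 lands with bottom-row=0; cleared 0 line(s) (total 0); column heights now [0 0 0 3 2 0], max=3
Drop 2: Z rot1 at col 0 lands with bottom-row=0; cleared 0 line(s) (total 0); column heights now [2 3 0 3 2 0], max=3
Drop 3: Z rot3 at col 0 lands with bottom-row=2; cleared 0 line(s) (total 0); column heights now [4 5 0 3 2 0], max=5
Test piece T rot3 at col 3 (width 2): heights before test = [4 5 0 3 2 0]; fits = True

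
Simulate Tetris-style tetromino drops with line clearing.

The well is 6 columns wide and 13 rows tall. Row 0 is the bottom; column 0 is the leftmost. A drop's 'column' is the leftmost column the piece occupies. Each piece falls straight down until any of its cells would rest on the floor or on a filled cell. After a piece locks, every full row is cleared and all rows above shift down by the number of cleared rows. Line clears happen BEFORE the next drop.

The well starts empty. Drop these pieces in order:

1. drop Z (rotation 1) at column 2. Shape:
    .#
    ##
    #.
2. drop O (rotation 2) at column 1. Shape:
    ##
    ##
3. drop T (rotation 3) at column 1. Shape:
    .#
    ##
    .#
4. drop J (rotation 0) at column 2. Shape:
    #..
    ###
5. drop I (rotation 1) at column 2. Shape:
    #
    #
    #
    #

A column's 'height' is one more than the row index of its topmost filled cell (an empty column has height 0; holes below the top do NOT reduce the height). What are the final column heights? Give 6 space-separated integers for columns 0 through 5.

Answer: 0 6 13 8 8 0

Derivation:
Drop 1: Z rot1 at col 2 lands with bottom-row=0; cleared 0 line(s) (total 0); column heights now [0 0 2 3 0 0], max=3
Drop 2: O rot2 at col 1 lands with bottom-row=2; cleared 0 line(s) (total 0); column heights now [0 4 4 3 0 0], max=4
Drop 3: T rot3 at col 1 lands with bottom-row=4; cleared 0 line(s) (total 0); column heights now [0 6 7 3 0 0], max=7
Drop 4: J rot0 at col 2 lands with bottom-row=7; cleared 0 line(s) (total 0); column heights now [0 6 9 8 8 0], max=9
Drop 5: I rot1 at col 2 lands with bottom-row=9; cleared 0 line(s) (total 0); column heights now [0 6 13 8 8 0], max=13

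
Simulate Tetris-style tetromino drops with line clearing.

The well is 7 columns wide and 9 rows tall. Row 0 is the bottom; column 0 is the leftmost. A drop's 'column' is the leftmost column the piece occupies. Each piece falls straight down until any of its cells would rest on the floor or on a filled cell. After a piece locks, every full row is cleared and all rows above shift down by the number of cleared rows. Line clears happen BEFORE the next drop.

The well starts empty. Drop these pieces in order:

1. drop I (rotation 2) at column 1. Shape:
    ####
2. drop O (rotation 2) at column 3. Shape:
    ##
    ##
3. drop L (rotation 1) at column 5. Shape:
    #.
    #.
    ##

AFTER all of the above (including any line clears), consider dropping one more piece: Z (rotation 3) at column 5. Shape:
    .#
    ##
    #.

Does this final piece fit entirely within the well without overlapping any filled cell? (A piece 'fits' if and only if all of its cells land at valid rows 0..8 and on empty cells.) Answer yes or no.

Drop 1: I rot2 at col 1 lands with bottom-row=0; cleared 0 line(s) (total 0); column heights now [0 1 1 1 1 0 0], max=1
Drop 2: O rot2 at col 3 lands with bottom-row=1; cleared 0 line(s) (total 0); column heights now [0 1 1 3 3 0 0], max=3
Drop 3: L rot1 at col 5 lands with bottom-row=0; cleared 0 line(s) (total 0); column heights now [0 1 1 3 3 3 1], max=3
Test piece Z rot3 at col 5 (width 2): heights before test = [0 1 1 3 3 3 1]; fits = True

Answer: yes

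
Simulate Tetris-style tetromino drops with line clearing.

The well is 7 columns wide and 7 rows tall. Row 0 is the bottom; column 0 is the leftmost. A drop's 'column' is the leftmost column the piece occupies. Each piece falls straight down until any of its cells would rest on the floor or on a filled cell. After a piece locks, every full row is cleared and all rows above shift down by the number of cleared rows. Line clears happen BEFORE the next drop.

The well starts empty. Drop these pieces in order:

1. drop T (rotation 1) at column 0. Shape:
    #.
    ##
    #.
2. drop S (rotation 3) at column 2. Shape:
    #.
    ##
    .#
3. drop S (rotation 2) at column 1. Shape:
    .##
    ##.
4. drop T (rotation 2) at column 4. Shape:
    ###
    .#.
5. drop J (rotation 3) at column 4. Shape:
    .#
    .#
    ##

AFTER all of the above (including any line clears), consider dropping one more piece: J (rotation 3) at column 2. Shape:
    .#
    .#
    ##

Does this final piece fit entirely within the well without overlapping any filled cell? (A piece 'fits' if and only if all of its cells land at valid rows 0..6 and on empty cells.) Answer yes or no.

Answer: yes

Derivation:
Drop 1: T rot1 at col 0 lands with bottom-row=0; cleared 0 line(s) (total 0); column heights now [3 2 0 0 0 0 0], max=3
Drop 2: S rot3 at col 2 lands with bottom-row=0; cleared 0 line(s) (total 0); column heights now [3 2 3 2 0 0 0], max=3
Drop 3: S rot2 at col 1 lands with bottom-row=3; cleared 0 line(s) (total 0); column heights now [3 4 5 5 0 0 0], max=5
Drop 4: T rot2 at col 4 lands with bottom-row=0; cleared 1 line(s) (total 1); column heights now [2 3 4 4 0 1 0], max=4
Drop 5: J rot3 at col 4 lands with bottom-row=1; cleared 0 line(s) (total 1); column heights now [2 3 4 4 2 4 0], max=4
Test piece J rot3 at col 2 (width 2): heights before test = [2 3 4 4 2 4 0]; fits = True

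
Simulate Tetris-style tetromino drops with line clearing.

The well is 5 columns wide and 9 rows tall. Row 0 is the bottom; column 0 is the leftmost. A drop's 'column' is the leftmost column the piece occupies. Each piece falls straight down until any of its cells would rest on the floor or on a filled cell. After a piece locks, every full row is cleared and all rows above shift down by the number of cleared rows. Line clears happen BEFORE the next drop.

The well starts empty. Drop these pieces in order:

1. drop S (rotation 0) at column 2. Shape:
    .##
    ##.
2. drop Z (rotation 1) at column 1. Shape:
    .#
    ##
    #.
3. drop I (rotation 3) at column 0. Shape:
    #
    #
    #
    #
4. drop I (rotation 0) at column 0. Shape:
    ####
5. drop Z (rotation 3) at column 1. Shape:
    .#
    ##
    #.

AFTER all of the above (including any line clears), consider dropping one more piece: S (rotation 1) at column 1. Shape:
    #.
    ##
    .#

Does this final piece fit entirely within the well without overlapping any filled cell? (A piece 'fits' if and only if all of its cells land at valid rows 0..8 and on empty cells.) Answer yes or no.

Answer: no

Derivation:
Drop 1: S rot0 at col 2 lands with bottom-row=0; cleared 0 line(s) (total 0); column heights now [0 0 1 2 2], max=2
Drop 2: Z rot1 at col 1 lands with bottom-row=0; cleared 0 line(s) (total 0); column heights now [0 2 3 2 2], max=3
Drop 3: I rot3 at col 0 lands with bottom-row=0; cleared 1 line(s) (total 1); column heights now [3 1 2 1 0], max=3
Drop 4: I rot0 at col 0 lands with bottom-row=3; cleared 0 line(s) (total 1); column heights now [4 4 4 4 0], max=4
Drop 5: Z rot3 at col 1 lands with bottom-row=4; cleared 0 line(s) (total 1); column heights now [4 6 7 4 0], max=7
Test piece S rot1 at col 1 (width 2): heights before test = [4 6 7 4 0]; fits = False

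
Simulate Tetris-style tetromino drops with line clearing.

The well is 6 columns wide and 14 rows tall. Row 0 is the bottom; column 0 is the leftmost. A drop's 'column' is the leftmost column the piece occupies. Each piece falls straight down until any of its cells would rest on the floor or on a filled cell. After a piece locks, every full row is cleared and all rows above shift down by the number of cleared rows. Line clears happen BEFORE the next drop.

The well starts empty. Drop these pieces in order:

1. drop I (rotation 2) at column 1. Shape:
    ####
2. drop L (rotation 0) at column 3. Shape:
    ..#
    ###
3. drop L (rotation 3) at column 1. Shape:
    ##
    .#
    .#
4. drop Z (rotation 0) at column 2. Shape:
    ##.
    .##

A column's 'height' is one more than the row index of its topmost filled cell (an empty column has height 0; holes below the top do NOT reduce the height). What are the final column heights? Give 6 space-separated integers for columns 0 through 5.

Answer: 0 4 5 5 4 3

Derivation:
Drop 1: I rot2 at col 1 lands with bottom-row=0; cleared 0 line(s) (total 0); column heights now [0 1 1 1 1 0], max=1
Drop 2: L rot0 at col 3 lands with bottom-row=1; cleared 0 line(s) (total 0); column heights now [0 1 1 2 2 3], max=3
Drop 3: L rot3 at col 1 lands with bottom-row=1; cleared 0 line(s) (total 0); column heights now [0 4 4 2 2 3], max=4
Drop 4: Z rot0 at col 2 lands with bottom-row=3; cleared 0 line(s) (total 0); column heights now [0 4 5 5 4 3], max=5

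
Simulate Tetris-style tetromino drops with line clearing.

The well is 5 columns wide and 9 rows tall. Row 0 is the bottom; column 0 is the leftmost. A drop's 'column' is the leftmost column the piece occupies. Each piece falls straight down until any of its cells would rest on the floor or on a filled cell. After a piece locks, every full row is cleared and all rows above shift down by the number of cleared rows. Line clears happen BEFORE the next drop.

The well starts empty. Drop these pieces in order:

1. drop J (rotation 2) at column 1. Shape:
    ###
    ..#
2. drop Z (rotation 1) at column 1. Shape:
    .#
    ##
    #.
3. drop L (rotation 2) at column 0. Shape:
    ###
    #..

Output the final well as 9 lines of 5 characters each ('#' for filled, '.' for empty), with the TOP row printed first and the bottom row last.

Answer: .....
.....
.....
###..
#.#..
.##..
.#...
.###.
...#.

Derivation:
Drop 1: J rot2 at col 1 lands with bottom-row=0; cleared 0 line(s) (total 0); column heights now [0 2 2 2 0], max=2
Drop 2: Z rot1 at col 1 lands with bottom-row=2; cleared 0 line(s) (total 0); column heights now [0 4 5 2 0], max=5
Drop 3: L rot2 at col 0 lands with bottom-row=4; cleared 0 line(s) (total 0); column heights now [6 6 6 2 0], max=6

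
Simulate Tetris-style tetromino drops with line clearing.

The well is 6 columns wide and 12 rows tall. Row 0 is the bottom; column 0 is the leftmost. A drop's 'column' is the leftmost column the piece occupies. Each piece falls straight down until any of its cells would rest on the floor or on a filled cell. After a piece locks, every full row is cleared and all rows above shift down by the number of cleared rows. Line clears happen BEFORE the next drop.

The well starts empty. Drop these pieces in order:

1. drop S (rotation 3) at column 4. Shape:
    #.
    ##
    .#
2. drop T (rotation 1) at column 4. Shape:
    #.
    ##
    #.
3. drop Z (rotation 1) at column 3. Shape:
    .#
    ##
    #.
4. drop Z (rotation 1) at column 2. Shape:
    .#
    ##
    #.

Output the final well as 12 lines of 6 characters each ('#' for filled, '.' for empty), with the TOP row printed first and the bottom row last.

Answer: ......
......
......
...#..
..###.
..###.
...##.
....##
....#.
....#.
....##
.....#

Derivation:
Drop 1: S rot3 at col 4 lands with bottom-row=0; cleared 0 line(s) (total 0); column heights now [0 0 0 0 3 2], max=3
Drop 2: T rot1 at col 4 lands with bottom-row=3; cleared 0 line(s) (total 0); column heights now [0 0 0 0 6 5], max=6
Drop 3: Z rot1 at col 3 lands with bottom-row=5; cleared 0 line(s) (total 0); column heights now [0 0 0 7 8 5], max=8
Drop 4: Z rot1 at col 2 lands with bottom-row=6; cleared 0 line(s) (total 0); column heights now [0 0 8 9 8 5], max=9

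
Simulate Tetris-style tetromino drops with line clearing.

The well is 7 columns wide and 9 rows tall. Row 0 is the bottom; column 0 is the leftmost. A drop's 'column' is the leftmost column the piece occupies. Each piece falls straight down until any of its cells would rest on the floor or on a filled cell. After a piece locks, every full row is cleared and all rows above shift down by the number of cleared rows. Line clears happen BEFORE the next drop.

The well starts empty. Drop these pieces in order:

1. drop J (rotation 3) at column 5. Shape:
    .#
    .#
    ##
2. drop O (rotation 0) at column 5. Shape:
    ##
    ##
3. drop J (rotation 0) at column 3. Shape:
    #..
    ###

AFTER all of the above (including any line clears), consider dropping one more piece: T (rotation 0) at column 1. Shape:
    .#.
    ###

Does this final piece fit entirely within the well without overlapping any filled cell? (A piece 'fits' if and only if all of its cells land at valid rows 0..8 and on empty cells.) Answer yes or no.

Answer: yes

Derivation:
Drop 1: J rot3 at col 5 lands with bottom-row=0; cleared 0 line(s) (total 0); column heights now [0 0 0 0 0 1 3], max=3
Drop 2: O rot0 at col 5 lands with bottom-row=3; cleared 0 line(s) (total 0); column heights now [0 0 0 0 0 5 5], max=5
Drop 3: J rot0 at col 3 lands with bottom-row=5; cleared 0 line(s) (total 0); column heights now [0 0 0 7 6 6 5], max=7
Test piece T rot0 at col 1 (width 3): heights before test = [0 0 0 7 6 6 5]; fits = True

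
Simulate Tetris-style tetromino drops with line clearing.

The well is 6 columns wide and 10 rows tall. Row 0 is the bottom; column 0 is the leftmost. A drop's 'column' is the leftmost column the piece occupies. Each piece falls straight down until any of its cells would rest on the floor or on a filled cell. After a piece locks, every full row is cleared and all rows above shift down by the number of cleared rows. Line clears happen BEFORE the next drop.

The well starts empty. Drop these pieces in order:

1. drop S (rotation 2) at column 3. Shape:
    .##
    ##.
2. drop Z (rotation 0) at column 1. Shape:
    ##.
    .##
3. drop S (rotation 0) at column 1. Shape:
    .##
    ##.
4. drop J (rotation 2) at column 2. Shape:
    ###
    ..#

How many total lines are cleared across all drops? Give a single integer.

Drop 1: S rot2 at col 3 lands with bottom-row=0; cleared 0 line(s) (total 0); column heights now [0 0 0 1 2 2], max=2
Drop 2: Z rot0 at col 1 lands with bottom-row=1; cleared 0 line(s) (total 0); column heights now [0 3 3 2 2 2], max=3
Drop 3: S rot0 at col 1 lands with bottom-row=3; cleared 0 line(s) (total 0); column heights now [0 4 5 5 2 2], max=5
Drop 4: J rot2 at col 2 lands with bottom-row=4; cleared 0 line(s) (total 0); column heights now [0 4 6 6 6 2], max=6

Answer: 0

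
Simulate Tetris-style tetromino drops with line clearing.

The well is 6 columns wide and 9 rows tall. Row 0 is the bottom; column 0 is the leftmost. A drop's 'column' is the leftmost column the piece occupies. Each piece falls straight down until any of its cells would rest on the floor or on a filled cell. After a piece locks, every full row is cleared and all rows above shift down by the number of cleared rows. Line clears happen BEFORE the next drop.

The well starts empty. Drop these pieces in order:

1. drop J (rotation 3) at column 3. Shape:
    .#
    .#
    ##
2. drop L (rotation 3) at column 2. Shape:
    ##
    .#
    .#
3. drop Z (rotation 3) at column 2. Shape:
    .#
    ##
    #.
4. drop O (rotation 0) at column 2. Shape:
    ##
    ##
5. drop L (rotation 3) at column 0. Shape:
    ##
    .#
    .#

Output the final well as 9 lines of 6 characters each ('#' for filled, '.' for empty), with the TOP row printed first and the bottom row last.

Drop 1: J rot3 at col 3 lands with bottom-row=0; cleared 0 line(s) (total 0); column heights now [0 0 0 1 3 0], max=3
Drop 2: L rot3 at col 2 lands with bottom-row=1; cleared 0 line(s) (total 0); column heights now [0 0 4 4 3 0], max=4
Drop 3: Z rot3 at col 2 lands with bottom-row=4; cleared 0 line(s) (total 0); column heights now [0 0 6 7 3 0], max=7
Drop 4: O rot0 at col 2 lands with bottom-row=7; cleared 0 line(s) (total 0); column heights now [0 0 9 9 3 0], max=9
Drop 5: L rot3 at col 0 lands with bottom-row=0; cleared 0 line(s) (total 0); column heights now [3 3 9 9 3 0], max=9

Answer: ..##..
..##..
...#..
..##..
..#...
..##..
##.##.
.#.##.
.#.##.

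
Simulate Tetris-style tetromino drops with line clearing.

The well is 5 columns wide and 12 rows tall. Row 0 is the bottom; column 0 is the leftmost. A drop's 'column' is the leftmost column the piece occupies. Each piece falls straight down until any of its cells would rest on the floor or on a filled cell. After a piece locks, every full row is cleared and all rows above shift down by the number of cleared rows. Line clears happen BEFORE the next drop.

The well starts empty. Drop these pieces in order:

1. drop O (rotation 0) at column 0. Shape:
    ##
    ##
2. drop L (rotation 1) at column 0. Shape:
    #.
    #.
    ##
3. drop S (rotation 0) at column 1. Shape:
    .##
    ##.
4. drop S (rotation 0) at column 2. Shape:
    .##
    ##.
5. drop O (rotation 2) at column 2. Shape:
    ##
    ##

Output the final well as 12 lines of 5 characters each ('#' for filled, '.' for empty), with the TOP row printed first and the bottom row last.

Answer: .....
.....
.....
..##.
..##.
...##
..##.
#.##.
###..
##...
##...
##...

Derivation:
Drop 1: O rot0 at col 0 lands with bottom-row=0; cleared 0 line(s) (total 0); column heights now [2 2 0 0 0], max=2
Drop 2: L rot1 at col 0 lands with bottom-row=2; cleared 0 line(s) (total 0); column heights now [5 3 0 0 0], max=5
Drop 3: S rot0 at col 1 lands with bottom-row=3; cleared 0 line(s) (total 0); column heights now [5 4 5 5 0], max=5
Drop 4: S rot0 at col 2 lands with bottom-row=5; cleared 0 line(s) (total 0); column heights now [5 4 6 7 7], max=7
Drop 5: O rot2 at col 2 lands with bottom-row=7; cleared 0 line(s) (total 0); column heights now [5 4 9 9 7], max=9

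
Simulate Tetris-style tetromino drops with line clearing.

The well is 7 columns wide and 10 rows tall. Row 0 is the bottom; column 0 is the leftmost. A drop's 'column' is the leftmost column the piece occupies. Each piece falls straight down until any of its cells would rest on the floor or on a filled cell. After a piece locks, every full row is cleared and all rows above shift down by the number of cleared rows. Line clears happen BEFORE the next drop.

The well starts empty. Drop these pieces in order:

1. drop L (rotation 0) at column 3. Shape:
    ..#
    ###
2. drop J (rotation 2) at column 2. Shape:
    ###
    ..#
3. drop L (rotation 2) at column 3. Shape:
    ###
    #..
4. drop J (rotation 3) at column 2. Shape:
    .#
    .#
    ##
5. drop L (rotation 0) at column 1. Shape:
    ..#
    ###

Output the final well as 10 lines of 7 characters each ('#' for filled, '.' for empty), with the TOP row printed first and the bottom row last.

Drop 1: L rot0 at col 3 lands with bottom-row=0; cleared 0 line(s) (total 0); column heights now [0 0 0 1 1 2 0], max=2
Drop 2: J rot2 at col 2 lands with bottom-row=1; cleared 0 line(s) (total 0); column heights now [0 0 3 3 3 2 0], max=3
Drop 3: L rot2 at col 3 lands with bottom-row=3; cleared 0 line(s) (total 0); column heights now [0 0 3 5 5 5 0], max=5
Drop 4: J rot3 at col 2 lands with bottom-row=5; cleared 0 line(s) (total 0); column heights now [0 0 6 8 5 5 0], max=8
Drop 5: L rot0 at col 1 lands with bottom-row=8; cleared 0 line(s) (total 0); column heights now [0 9 9 10 5 5 0], max=10

Answer: ...#...
.###...
...#...
...#...
..##...
...###.
...#...
..###..
....##.
...###.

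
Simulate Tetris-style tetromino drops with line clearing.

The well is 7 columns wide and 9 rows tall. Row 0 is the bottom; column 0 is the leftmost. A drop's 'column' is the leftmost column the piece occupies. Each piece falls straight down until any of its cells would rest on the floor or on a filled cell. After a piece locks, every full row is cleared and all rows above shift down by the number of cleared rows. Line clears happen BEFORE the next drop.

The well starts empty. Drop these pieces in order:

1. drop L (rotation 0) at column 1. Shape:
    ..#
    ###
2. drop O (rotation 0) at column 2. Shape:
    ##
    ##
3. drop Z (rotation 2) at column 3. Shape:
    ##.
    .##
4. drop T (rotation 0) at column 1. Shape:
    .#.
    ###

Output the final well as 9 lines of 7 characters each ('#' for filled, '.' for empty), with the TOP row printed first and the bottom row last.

Drop 1: L rot0 at col 1 lands with bottom-row=0; cleared 0 line(s) (total 0); column heights now [0 1 1 2 0 0 0], max=2
Drop 2: O rot0 at col 2 lands with bottom-row=2; cleared 0 line(s) (total 0); column heights now [0 1 4 4 0 0 0], max=4
Drop 3: Z rot2 at col 3 lands with bottom-row=3; cleared 0 line(s) (total 0); column heights now [0 1 4 5 5 4 0], max=5
Drop 4: T rot0 at col 1 lands with bottom-row=5; cleared 0 line(s) (total 0); column heights now [0 6 7 6 5 4 0], max=7

Answer: .......
.......
..#....
.###...
...##..
..####.
..##...
...#...
.###...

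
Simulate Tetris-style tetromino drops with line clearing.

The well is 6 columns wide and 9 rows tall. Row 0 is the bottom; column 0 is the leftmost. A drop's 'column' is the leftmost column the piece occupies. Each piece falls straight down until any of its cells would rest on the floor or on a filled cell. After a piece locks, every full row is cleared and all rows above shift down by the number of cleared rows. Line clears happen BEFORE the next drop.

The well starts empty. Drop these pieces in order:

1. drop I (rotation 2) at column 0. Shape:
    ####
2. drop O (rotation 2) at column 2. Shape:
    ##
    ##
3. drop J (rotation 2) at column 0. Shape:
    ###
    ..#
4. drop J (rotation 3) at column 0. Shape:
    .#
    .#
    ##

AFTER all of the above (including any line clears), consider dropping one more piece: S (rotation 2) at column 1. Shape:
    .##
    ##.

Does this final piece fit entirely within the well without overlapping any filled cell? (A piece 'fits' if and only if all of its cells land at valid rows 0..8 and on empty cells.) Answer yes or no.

Answer: no

Derivation:
Drop 1: I rot2 at col 0 lands with bottom-row=0; cleared 0 line(s) (total 0); column heights now [1 1 1 1 0 0], max=1
Drop 2: O rot2 at col 2 lands with bottom-row=1; cleared 0 line(s) (total 0); column heights now [1 1 3 3 0 0], max=3
Drop 3: J rot2 at col 0 lands with bottom-row=3; cleared 0 line(s) (total 0); column heights now [5 5 5 3 0 0], max=5
Drop 4: J rot3 at col 0 lands with bottom-row=5; cleared 0 line(s) (total 0); column heights now [6 8 5 3 0 0], max=8
Test piece S rot2 at col 1 (width 3): heights before test = [6 8 5 3 0 0]; fits = False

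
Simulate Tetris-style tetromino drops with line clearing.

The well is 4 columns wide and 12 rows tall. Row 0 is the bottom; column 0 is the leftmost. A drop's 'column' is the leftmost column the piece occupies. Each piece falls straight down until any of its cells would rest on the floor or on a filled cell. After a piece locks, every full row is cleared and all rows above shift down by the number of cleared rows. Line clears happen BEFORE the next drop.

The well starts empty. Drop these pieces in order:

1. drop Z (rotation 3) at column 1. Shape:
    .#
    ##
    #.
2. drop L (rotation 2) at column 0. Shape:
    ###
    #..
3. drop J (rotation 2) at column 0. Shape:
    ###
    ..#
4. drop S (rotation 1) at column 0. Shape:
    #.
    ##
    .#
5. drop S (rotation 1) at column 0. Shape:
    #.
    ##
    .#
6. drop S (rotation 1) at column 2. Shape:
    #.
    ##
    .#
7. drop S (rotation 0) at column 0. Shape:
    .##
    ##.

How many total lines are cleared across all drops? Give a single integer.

Drop 1: Z rot3 at col 1 lands with bottom-row=0; cleared 0 line(s) (total 0); column heights now [0 2 3 0], max=3
Drop 2: L rot2 at col 0 lands with bottom-row=2; cleared 0 line(s) (total 0); column heights now [4 4 4 0], max=4
Drop 3: J rot2 at col 0 lands with bottom-row=4; cleared 0 line(s) (total 0); column heights now [6 6 6 0], max=6
Drop 4: S rot1 at col 0 lands with bottom-row=6; cleared 0 line(s) (total 0); column heights now [9 8 6 0], max=9
Drop 5: S rot1 at col 0 lands with bottom-row=8; cleared 0 line(s) (total 0); column heights now [11 10 6 0], max=11
Drop 6: S rot1 at col 2 lands with bottom-row=5; cleared 1 line(s) (total 1); column heights now [10 9 7 6], max=10
Drop 7: S rot0 at col 0 lands with bottom-row=10; cleared 0 line(s) (total 1); column heights now [11 12 12 6], max=12

Answer: 1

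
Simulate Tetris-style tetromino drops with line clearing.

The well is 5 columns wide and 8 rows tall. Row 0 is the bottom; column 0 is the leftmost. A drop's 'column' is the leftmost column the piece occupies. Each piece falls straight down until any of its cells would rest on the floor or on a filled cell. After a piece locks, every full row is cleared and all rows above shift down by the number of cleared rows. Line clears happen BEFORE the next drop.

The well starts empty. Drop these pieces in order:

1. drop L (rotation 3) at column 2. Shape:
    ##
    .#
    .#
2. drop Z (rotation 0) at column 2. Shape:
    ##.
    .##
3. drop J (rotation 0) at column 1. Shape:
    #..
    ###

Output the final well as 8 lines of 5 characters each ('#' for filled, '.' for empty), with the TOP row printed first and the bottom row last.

Drop 1: L rot3 at col 2 lands with bottom-row=0; cleared 0 line(s) (total 0); column heights now [0 0 3 3 0], max=3
Drop 2: Z rot0 at col 2 lands with bottom-row=3; cleared 0 line(s) (total 0); column heights now [0 0 5 5 4], max=5
Drop 3: J rot0 at col 1 lands with bottom-row=5; cleared 0 line(s) (total 0); column heights now [0 7 6 6 4], max=7

Answer: .....
.#...
.###.
..##.
...##
..##.
...#.
...#.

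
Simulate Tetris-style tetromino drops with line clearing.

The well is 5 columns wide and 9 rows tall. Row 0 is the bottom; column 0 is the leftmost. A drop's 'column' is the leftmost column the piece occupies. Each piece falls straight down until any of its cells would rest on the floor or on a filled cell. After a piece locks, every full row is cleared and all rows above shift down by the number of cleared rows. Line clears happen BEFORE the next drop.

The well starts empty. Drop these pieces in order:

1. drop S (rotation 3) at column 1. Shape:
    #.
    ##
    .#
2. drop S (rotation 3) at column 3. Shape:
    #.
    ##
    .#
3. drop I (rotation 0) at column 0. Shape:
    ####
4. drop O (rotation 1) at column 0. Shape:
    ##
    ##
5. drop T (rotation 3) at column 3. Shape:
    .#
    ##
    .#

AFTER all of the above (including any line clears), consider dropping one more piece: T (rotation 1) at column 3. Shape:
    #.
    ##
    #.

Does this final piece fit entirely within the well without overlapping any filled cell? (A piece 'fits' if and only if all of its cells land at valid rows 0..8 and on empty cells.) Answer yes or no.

Drop 1: S rot3 at col 1 lands with bottom-row=0; cleared 0 line(s) (total 0); column heights now [0 3 2 0 0], max=3
Drop 2: S rot3 at col 3 lands with bottom-row=0; cleared 0 line(s) (total 0); column heights now [0 3 2 3 2], max=3
Drop 3: I rot0 at col 0 lands with bottom-row=3; cleared 0 line(s) (total 0); column heights now [4 4 4 4 2], max=4
Drop 4: O rot1 at col 0 lands with bottom-row=4; cleared 0 line(s) (total 0); column heights now [6 6 4 4 2], max=6
Drop 5: T rot3 at col 3 lands with bottom-row=3; cleared 1 line(s) (total 1); column heights now [5 5 2 4 5], max=5
Test piece T rot1 at col 3 (width 2): heights before test = [5 5 2 4 5]; fits = True

Answer: yes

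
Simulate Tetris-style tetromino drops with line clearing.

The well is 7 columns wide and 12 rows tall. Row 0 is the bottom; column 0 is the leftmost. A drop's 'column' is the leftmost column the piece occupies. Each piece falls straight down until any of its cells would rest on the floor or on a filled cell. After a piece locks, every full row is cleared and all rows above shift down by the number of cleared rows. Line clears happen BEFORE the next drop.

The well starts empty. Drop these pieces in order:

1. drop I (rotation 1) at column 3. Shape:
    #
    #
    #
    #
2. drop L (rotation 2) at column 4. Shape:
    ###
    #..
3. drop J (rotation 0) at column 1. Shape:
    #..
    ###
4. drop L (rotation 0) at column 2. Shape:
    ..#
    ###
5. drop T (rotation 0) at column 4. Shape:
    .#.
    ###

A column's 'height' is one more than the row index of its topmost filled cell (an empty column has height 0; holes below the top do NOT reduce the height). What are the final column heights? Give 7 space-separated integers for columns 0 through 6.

Drop 1: I rot1 at col 3 lands with bottom-row=0; cleared 0 line(s) (total 0); column heights now [0 0 0 4 0 0 0], max=4
Drop 2: L rot2 at col 4 lands with bottom-row=0; cleared 0 line(s) (total 0); column heights now [0 0 0 4 2 2 2], max=4
Drop 3: J rot0 at col 1 lands with bottom-row=4; cleared 0 line(s) (total 0); column heights now [0 6 5 5 2 2 2], max=6
Drop 4: L rot0 at col 2 lands with bottom-row=5; cleared 0 line(s) (total 0); column heights now [0 6 6 6 7 2 2], max=7
Drop 5: T rot0 at col 4 lands with bottom-row=7; cleared 0 line(s) (total 0); column heights now [0 6 6 6 8 9 8], max=9

Answer: 0 6 6 6 8 9 8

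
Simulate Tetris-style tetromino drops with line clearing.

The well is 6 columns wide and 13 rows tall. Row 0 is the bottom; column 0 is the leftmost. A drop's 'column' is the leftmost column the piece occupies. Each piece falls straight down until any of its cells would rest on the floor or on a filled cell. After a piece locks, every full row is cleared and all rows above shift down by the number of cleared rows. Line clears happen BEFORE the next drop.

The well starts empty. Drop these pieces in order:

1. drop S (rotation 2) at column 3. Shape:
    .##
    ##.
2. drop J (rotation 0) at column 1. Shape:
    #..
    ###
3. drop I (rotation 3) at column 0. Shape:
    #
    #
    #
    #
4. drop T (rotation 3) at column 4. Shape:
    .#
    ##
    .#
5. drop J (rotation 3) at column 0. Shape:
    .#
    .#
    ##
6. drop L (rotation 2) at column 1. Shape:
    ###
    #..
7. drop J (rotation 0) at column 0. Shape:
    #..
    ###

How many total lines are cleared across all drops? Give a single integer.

Answer: 1

Derivation:
Drop 1: S rot2 at col 3 lands with bottom-row=0; cleared 0 line(s) (total 0); column heights now [0 0 0 1 2 2], max=2
Drop 2: J rot0 at col 1 lands with bottom-row=1; cleared 0 line(s) (total 0); column heights now [0 3 2 2 2 2], max=3
Drop 3: I rot3 at col 0 lands with bottom-row=0; cleared 1 line(s) (total 1); column heights now [3 2 0 1 1 0], max=3
Drop 4: T rot3 at col 4 lands with bottom-row=0; cleared 0 line(s) (total 1); column heights now [3 2 0 1 2 3], max=3
Drop 5: J rot3 at col 0 lands with bottom-row=3; cleared 0 line(s) (total 1); column heights now [4 6 0 1 2 3], max=6
Drop 6: L rot2 at col 1 lands with bottom-row=6; cleared 0 line(s) (total 1); column heights now [4 8 8 8 2 3], max=8
Drop 7: J rot0 at col 0 lands with bottom-row=8; cleared 0 line(s) (total 1); column heights now [10 9 9 8 2 3], max=10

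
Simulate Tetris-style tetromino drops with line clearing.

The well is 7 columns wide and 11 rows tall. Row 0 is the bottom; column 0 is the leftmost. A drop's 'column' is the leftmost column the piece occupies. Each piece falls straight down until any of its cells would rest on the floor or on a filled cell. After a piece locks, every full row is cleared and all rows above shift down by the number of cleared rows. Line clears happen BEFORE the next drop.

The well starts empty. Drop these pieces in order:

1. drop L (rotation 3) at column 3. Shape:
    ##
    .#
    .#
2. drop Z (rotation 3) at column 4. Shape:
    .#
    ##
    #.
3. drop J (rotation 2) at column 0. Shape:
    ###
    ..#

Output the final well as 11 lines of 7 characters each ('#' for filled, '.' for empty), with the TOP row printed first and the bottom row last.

Answer: .......
.......
.......
.......
.......
.....#.
....##.
....#..
...##..
###.#..
..#.#..

Derivation:
Drop 1: L rot3 at col 3 lands with bottom-row=0; cleared 0 line(s) (total 0); column heights now [0 0 0 3 3 0 0], max=3
Drop 2: Z rot3 at col 4 lands with bottom-row=3; cleared 0 line(s) (total 0); column heights now [0 0 0 3 5 6 0], max=6
Drop 3: J rot2 at col 0 lands with bottom-row=0; cleared 0 line(s) (total 0); column heights now [2 2 2 3 5 6 0], max=6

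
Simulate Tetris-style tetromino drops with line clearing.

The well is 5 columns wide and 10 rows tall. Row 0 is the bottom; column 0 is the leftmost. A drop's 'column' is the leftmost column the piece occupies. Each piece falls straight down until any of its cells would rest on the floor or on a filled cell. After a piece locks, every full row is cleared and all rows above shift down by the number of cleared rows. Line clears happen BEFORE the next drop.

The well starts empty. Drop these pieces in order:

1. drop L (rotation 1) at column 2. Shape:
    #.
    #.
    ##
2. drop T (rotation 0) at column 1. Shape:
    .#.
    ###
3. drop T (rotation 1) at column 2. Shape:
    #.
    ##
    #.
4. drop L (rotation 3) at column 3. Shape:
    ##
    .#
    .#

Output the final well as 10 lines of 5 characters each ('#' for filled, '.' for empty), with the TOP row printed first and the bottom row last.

Drop 1: L rot1 at col 2 lands with bottom-row=0; cleared 0 line(s) (total 0); column heights now [0 0 3 1 0], max=3
Drop 2: T rot0 at col 1 lands with bottom-row=3; cleared 0 line(s) (total 0); column heights now [0 4 5 4 0], max=5
Drop 3: T rot1 at col 2 lands with bottom-row=5; cleared 0 line(s) (total 0); column heights now [0 4 8 7 0], max=8
Drop 4: L rot3 at col 3 lands with bottom-row=5; cleared 0 line(s) (total 0); column heights now [0 4 8 8 8], max=8

Answer: .....
.....
..###
..###
..#.#
..#..
.###.
..#..
..#..
..##.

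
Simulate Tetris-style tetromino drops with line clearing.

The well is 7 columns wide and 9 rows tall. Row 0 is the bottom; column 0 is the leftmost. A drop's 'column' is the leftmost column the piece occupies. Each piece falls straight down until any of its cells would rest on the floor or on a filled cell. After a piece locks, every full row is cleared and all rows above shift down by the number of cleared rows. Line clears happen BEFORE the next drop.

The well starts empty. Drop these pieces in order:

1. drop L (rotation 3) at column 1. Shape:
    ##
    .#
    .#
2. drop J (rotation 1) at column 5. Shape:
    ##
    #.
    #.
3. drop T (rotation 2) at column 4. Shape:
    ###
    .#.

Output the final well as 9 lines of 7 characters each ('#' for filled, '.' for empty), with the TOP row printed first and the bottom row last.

Answer: .......
.......
.......
.......
....###
.....#.
.##..##
..#..#.
..#..#.

Derivation:
Drop 1: L rot3 at col 1 lands with bottom-row=0; cleared 0 line(s) (total 0); column heights now [0 3 3 0 0 0 0], max=3
Drop 2: J rot1 at col 5 lands with bottom-row=0; cleared 0 line(s) (total 0); column heights now [0 3 3 0 0 3 3], max=3
Drop 3: T rot2 at col 4 lands with bottom-row=3; cleared 0 line(s) (total 0); column heights now [0 3 3 0 5 5 5], max=5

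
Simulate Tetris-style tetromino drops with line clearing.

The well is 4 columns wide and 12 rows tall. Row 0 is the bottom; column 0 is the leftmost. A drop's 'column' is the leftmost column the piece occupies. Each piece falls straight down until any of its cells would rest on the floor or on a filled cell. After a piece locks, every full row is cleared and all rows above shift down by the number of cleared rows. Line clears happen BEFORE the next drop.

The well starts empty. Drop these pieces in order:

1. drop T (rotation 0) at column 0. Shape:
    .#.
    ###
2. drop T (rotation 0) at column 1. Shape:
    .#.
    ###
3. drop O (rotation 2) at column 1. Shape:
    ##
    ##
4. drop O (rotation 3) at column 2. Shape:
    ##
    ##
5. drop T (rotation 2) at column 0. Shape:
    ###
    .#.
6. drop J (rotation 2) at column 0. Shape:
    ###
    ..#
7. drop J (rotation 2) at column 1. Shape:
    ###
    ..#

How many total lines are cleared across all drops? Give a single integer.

Answer: 1

Derivation:
Drop 1: T rot0 at col 0 lands with bottom-row=0; cleared 0 line(s) (total 0); column heights now [1 2 1 0], max=2
Drop 2: T rot0 at col 1 lands with bottom-row=2; cleared 0 line(s) (total 0); column heights now [1 3 4 3], max=4
Drop 3: O rot2 at col 1 lands with bottom-row=4; cleared 0 line(s) (total 0); column heights now [1 6 6 3], max=6
Drop 4: O rot3 at col 2 lands with bottom-row=6; cleared 0 line(s) (total 0); column heights now [1 6 8 8], max=8
Drop 5: T rot2 at col 0 lands with bottom-row=7; cleared 0 line(s) (total 0); column heights now [9 9 9 8], max=9
Drop 6: J rot2 at col 0 lands with bottom-row=9; cleared 0 line(s) (total 0); column heights now [11 11 11 8], max=11
Drop 7: J rot2 at col 1 lands with bottom-row=10; cleared 1 line(s) (total 1); column heights now [9 11 11 11], max=11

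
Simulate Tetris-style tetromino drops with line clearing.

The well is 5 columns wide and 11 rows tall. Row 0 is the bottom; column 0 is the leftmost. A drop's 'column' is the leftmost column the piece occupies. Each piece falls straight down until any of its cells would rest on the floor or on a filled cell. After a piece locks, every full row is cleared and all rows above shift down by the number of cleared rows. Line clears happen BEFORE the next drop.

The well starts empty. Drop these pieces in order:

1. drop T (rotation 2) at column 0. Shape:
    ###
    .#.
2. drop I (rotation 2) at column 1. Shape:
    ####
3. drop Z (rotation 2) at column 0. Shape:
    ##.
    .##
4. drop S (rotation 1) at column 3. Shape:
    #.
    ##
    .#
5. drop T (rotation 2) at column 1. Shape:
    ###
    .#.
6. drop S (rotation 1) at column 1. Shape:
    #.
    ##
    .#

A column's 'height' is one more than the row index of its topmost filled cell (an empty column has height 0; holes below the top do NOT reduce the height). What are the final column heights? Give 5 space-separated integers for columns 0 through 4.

Drop 1: T rot2 at col 0 lands with bottom-row=0; cleared 0 line(s) (total 0); column heights now [2 2 2 0 0], max=2
Drop 2: I rot2 at col 1 lands with bottom-row=2; cleared 0 line(s) (total 0); column heights now [2 3 3 3 3], max=3
Drop 3: Z rot2 at col 0 lands with bottom-row=3; cleared 0 line(s) (total 0); column heights now [5 5 4 3 3], max=5
Drop 4: S rot1 at col 3 lands with bottom-row=3; cleared 0 line(s) (total 0); column heights now [5 5 4 6 5], max=6
Drop 5: T rot2 at col 1 lands with bottom-row=5; cleared 0 line(s) (total 0); column heights now [5 7 7 7 5], max=7
Drop 6: S rot1 at col 1 lands with bottom-row=7; cleared 0 line(s) (total 0); column heights now [5 10 9 7 5], max=10

Answer: 5 10 9 7 5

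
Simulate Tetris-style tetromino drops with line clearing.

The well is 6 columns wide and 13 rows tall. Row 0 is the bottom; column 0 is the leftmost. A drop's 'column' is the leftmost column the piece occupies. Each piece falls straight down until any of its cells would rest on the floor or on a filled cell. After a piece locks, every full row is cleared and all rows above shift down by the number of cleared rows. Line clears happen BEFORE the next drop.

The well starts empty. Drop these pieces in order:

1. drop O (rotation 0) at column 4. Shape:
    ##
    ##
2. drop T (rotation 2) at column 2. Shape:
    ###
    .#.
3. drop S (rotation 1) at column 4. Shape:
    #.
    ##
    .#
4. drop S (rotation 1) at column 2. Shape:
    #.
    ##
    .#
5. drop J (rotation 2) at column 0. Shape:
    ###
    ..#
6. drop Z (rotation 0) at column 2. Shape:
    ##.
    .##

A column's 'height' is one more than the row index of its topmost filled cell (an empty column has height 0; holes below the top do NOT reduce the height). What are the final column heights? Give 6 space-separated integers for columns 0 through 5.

Drop 1: O rot0 at col 4 lands with bottom-row=0; cleared 0 line(s) (total 0); column heights now [0 0 0 0 2 2], max=2
Drop 2: T rot2 at col 2 lands with bottom-row=1; cleared 0 line(s) (total 0); column heights now [0 0 3 3 3 2], max=3
Drop 3: S rot1 at col 4 lands with bottom-row=2; cleared 0 line(s) (total 0); column heights now [0 0 3 3 5 4], max=5
Drop 4: S rot1 at col 2 lands with bottom-row=3; cleared 0 line(s) (total 0); column heights now [0 0 6 5 5 4], max=6
Drop 5: J rot2 at col 0 lands with bottom-row=6; cleared 0 line(s) (total 0); column heights now [8 8 8 5 5 4], max=8
Drop 6: Z rot0 at col 2 lands with bottom-row=7; cleared 0 line(s) (total 0); column heights now [8 8 9 9 8 4], max=9

Answer: 8 8 9 9 8 4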